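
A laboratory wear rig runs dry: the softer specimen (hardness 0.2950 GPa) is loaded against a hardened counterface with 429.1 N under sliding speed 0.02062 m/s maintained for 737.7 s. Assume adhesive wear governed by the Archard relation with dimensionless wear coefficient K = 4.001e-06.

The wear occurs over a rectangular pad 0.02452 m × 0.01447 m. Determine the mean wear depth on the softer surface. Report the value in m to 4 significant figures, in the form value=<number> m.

The computation maintains full float precision, and quoted intermediates are rounded — one last rounding: four significant figures.
Sliding distance L = v·t = 0.02062 m/s × 737.7 s = 15.21 m.
Hardness H = 0.2950 GPa = 2.950e+08 Pa.
Contact area A = 0.02452 m × 0.01447 m = 3.548e-04 m².
As SI base values: W = 429.1 N, H = 2.950e+08 Pa, K = 4.001e-06.
By Archard's law, V = K·W·L/H = 4.001e-06 · 429.1 · 15.21 / 2.950e+08 = 8.853e-11 m³.
Mean depth h = V/A = 8.853e-11 / 3.548e-04 = 2.495e-07 m.

value=2.495e-07 m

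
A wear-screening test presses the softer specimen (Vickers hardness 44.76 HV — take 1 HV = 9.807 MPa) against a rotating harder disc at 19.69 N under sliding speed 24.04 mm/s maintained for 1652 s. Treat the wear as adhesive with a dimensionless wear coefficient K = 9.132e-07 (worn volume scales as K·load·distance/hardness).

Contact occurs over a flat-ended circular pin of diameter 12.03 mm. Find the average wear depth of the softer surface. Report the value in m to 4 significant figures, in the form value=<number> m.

Intermediates are displayed rounded — all working math keeps full float precision. Rounded once at the end to four significant digits.
Convert: Sliding speed v = 24.04 mm/s = 0.02404 m/s. Sliding distance L = v·t = 0.02404 m/s × 1652 s = 39.71 m.
Convert: Hardness H = 44.76 HV × 9.807 MPa/HV = 439.0 MPa = 4.390e+08 Pa.
Convert: Pin diameter d = 12.03 mm = 0.01203 m. Contact area A = π·d²/4 = π·(0.01203 m)²/4 = 1.137e-04 m².
In SI base units, W = 19.69 N, H = 4.390e+08 Pa, K = 9.132e-07.
Archard volume V = K·W·L/H = 9.132e-07 · 19.69 · 39.71 / 4.390e+08 = 1.627e-12 m³.
Depth of wear h = V/A = 1.627e-12 / 1.137e-04 = 1.431e-08 m.

value=1.431e-08 m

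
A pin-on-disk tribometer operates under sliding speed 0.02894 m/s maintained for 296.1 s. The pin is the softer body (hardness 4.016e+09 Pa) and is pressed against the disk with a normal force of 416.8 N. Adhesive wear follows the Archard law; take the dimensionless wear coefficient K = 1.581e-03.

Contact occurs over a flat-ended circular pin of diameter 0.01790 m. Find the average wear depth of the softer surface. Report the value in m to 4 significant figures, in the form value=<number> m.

Intermediates are printed rounded — all working math carries exact precision — rounded just once: four significant figures.
Total distance L = v·t = 0.02894 m/s × 296.1 s = 8.569 m.
Contact area A = π·d²/4 = π·(0.01790 m)²/4 = 2.516e-04 m².
SI base units throughout: W = 416.8 N, H = 4.016e+09 Pa, K = 1.581e-03.
The Archard volume V = K·W·L/H = 1.581e-03 · 416.8 · 8.569 / 4.016e+09 = 1.406e-09 m³.
Mean wear depth h = V/A = 1.406e-09 / 2.516e-04 = 5.587e-06 m.

value=5.587e-06 m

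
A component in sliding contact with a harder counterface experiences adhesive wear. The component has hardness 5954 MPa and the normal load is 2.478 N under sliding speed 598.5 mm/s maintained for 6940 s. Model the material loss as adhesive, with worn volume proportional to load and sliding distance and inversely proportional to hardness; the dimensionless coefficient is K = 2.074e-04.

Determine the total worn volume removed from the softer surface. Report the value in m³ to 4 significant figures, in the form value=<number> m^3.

value=3.585e-10 m^3

All working math maintains exact precision, and intermediate values are shown rounded — rounded just once, at 4 significant figures.
Convert: Sliding speed v = 598.5 mm/s = 0.5985 m/s. Distance L = v·t = 0.5985 m/s × 6940 s = 4154 m.
Convert: Hardness H = 5954 MPa = 5.954e+09 Pa.
Restated in SI base units: W = 2.478 N, H = 5.954e+09 Pa, K = 2.074e-04.
Volume removed: V = K·W·L/H = 2.074e-04 · 2.478 · 4154 / 5.954e+09 = 3.585e-10 m³.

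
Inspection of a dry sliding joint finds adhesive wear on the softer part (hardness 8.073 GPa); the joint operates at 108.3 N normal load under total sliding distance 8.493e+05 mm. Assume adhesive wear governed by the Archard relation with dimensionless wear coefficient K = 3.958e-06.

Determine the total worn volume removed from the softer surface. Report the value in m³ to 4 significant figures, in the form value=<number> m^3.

The computation maintains exact precision. Printed values are rounded. Rounded once at the end to 4 significant figures.
Convert: Distance L = 8.493e+05 mm = 849.3 m.
Convert: Hardness H = 8.073 GPa = 8.073e+09 Pa.
SI base units throughout: W = 108.3 N, H = 8.073e+09 Pa, K = 3.958e-06.
Worn volume V = K·W·L/H = 3.958e-06 · 108.3 · 849.3 / 8.073e+09 = 4.510e-11 m³.

value=4.510e-11 m^3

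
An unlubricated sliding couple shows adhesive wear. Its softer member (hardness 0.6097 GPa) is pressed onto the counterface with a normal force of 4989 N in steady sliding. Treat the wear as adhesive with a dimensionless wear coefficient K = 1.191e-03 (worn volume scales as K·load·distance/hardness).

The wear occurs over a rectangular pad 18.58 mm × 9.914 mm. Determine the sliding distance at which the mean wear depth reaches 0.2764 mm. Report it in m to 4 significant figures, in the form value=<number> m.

value=5.224 m

Shown intermediates are rounded — all arithmetic maintains full float precision — one last rounding to 4 significant digits.
Convert: Hardness H = 0.6097 GPa = 6.097e+08 Pa.
Convert: Pad sides 18.58 mm × 9.914 mm = 0.01858 m × 0.009914 m. Contact area A = 0.01858 m × 0.009914 m = 1.842e-04 m².
Convert: Depth limit h_lim = 0.2764 mm = 2.764e-04 m.
Collected in SI base units: W = 4989 N, H = 6.097e+08 Pa, K = 1.191e-03.
Wearable volume V_lim = h_lim·A = 2.764e-04 · 1.842e-04 = 5.091e-08 m³.
Inverting, life L = V_lim·H/(K·W) = 5.091e-08 · 6.097e+08 / (1.191e-03 · 4989) = 5.224 m.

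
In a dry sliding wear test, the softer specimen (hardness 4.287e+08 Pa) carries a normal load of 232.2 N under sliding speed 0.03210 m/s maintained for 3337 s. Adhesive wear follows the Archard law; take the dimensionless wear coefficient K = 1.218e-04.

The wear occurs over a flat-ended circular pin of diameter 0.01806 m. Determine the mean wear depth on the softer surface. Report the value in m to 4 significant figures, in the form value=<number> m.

Intermediate values are displayed rounded, and the algebra maintains full float precision; a single final rounding to 4 significant figures.
Distance L = v·t = 0.03210 m/s × 3337 s = 107.1 m.
Contact area A = π·d²/4 = π·(0.01806 m)²/4 = 2.562e-04 m².
SI base units throughout: W = 232.2 N, H = 4.287e+08 Pa, K = 1.218e-04.
Worn volume V = K·W·L/H = 1.218e-04 · 232.2 · 107.1 / 4.287e+08 = 7.067e-09 m³.
Depth h = V/A = 7.067e-09 / 2.562e-04 = 2.759e-05 m.

value=2.759e-05 m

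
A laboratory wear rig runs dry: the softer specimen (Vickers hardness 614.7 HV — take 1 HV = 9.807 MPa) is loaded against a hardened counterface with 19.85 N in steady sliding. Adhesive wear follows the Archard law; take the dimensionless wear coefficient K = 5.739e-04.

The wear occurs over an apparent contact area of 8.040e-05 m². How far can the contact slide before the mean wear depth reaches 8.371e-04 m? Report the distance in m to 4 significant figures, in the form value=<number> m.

value=3.562e+04 m

All working math maintains exact precision; intermediate values are printed rounded, and rounded just once to 4 significant digits.
Hardness H = 614.7 HV × 9.807 MPa/HV = 6028 MPa = 6.028e+09 Pa.
SI base units throughout: W = 19.85 N, H = 6.028e+09 Pa, K = 5.739e-04.
Permissible volume V_lim = h_lim·A = 8.371e-04 · 8.040e-05 = 6.730e-08 m³.
Thus life L = V_lim·H/(K·W) = 6.730e-08 · 6.028e+09 / (5.739e-04 · 19.85) = 3.562e+04 m.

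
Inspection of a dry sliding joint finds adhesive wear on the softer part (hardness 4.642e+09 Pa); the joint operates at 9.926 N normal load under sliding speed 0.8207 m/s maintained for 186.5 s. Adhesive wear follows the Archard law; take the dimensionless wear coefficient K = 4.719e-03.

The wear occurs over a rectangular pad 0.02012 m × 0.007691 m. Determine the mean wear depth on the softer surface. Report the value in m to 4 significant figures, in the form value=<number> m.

value=9.981e-06 m

The algebra holds full precision — intermediate values are displayed rounded. Rounded once at the end, at four significant figures.
Convert: Sliding distance L = v·t = 0.8207 m/s × 186.5 s = 153.1 m.
Convert: Contact area A = 0.02012 m × 0.007691 m = 1.547e-04 m².
Restated in SI base units: W = 9.926 N, H = 4.642e+09 Pa, K = 4.719e-03.
Wear volume V = K·W·L/H = 4.719e-03 · 9.926 · 153.1 / 4.642e+09 = 1.544e-09 m³.
Average depth h = V/A = 1.544e-09 / 1.547e-04 = 9.981e-06 m.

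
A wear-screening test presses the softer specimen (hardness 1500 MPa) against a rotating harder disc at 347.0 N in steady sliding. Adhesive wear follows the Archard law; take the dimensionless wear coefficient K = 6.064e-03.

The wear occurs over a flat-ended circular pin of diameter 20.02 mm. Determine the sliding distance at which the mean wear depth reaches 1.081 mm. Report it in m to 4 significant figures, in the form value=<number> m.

value=242.6 m

The algebra keeps exact precision; printed values are rounded; a lone final rounding: four significant figures.
Convert: Hardness H = 1500 MPa = 1.500e+09 Pa.
Convert: Pin diameter d = 20.02 mm = 0.02002 m. Contact area A = π·d²/4 = π·(0.02002 m)²/4 = 3.148e-04 m².
Convert: Depth limit h_lim = 1.081 mm = 0.001081 m.
Working in SI base units: W = 347.0 N, H = 1.500e+09 Pa, K = 6.064e-03.
Permissible volume V_lim = h_lim·A = 0.001081 · 3.148e-04 = 3.403e-07 m³.
So the life L = V_lim·H/(K·W) = 3.403e-07 · 1.500e+09 / (6.064e-03 · 347.0) = 242.6 m.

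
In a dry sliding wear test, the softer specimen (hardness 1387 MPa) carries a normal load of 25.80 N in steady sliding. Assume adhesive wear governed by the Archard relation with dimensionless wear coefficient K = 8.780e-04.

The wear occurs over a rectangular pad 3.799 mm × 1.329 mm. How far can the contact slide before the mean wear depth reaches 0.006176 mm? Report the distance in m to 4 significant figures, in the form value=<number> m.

value=1.909 m

The intermediates are shown rounded, and each operation carries full float precision — rounded just once, at four significant figures.
Hardness H = 1387 MPa = 1.387e+09 Pa.
Pad sides 3.799 mm × 1.329 mm = 0.003799 m × 0.001329 m. Contact area A = 0.003799 m × 0.001329 m = 5.049e-06 m².
Depth limit h_lim = 0.006176 mm = 6.176e-06 m.
As SI base values: W = 25.80 N, H = 1.387e+09 Pa, K = 8.780e-04.
Permissible volume V_lim = h_lim·A = 6.176e-06 · 5.049e-06 = 3.118e-11 m³.
Inverting, life L = V_lim·H/(K·W) = 3.118e-11 · 1.387e+09 / (8.780e-04 · 25.80) = 1.909 m.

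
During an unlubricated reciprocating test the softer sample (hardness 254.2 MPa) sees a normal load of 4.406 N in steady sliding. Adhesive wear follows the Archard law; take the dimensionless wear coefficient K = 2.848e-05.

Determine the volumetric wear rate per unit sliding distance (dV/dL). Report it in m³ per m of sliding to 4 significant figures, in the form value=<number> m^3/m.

Intermediates appear rounded, and the algebra maintains full precision. Rounded once at the end: four significant digits.
Convert: Hardness H = 254.2 MPa = 2.542e+08 Pa.
Working in SI base units: W = 4.406 N, H = 2.542e+08 Pa, K = 2.848e-05.
The wear rate dV/dL = K·W/H, so: 2.848e-05 · 4.406 / 2.542e+08 = 4.936e-13 m³/m.

value=4.936e-13 m^3/m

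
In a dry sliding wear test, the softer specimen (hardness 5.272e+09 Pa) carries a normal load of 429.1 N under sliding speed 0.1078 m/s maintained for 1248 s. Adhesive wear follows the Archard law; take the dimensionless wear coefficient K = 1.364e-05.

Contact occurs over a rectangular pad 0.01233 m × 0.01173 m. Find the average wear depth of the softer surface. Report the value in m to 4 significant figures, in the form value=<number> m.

value=1.033e-06 m

Displayed values are rounded. All working math carries full precision, and a single final rounding to four significant figures.
Convert: Sliding distance L = v·t = 0.1078 m/s × 1248 s = 134.5 m.
Convert: Contact area A = 0.01233 m × 0.01173 m = 1.446e-04 m².
Restated in SI base units: W = 429.1 N, H = 5.272e+09 Pa, K = 1.364e-05.
Apply Archard: V = K·W·L/H = 1.364e-05 · 429.1 · 134.5 / 5.272e+09 = 1.494e-10 m³.
Mean wear depth h = V/A = 1.494e-10 / 1.446e-04 = 1.033e-06 m.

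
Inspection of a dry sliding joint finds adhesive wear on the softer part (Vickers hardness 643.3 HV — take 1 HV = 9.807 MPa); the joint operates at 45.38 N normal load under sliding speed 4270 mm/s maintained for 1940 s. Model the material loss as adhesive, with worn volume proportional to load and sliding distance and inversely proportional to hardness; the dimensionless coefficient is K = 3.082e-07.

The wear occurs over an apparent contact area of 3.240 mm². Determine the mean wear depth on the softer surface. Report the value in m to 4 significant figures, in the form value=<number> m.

value=5.668e-06 m

All working math runs at exact precision. Intermediate values are shown rounded, and rounded just once: four significant digits.
Sliding speed v = 4270 mm/s = 4.270 m/s. Distance covered L = v·t = 4.270 m/s × 1940 s = 8284 m.
Hardness H = 643.3 HV × 9.807 MPa/HV = 6309 MPa = 6.309e+09 Pa.
Contact area A = 3.240 mm² = 3.240e-06 m².
In SI base units: W = 45.38 N, H = 6.309e+09 Pa, K = 3.082e-07.
Volume removed: V = K·W·L/H = 3.082e-07 · 45.38 · 8284 / 6.309e+09 = 1.836e-11 m³.
Depth of wear h = V/A = 1.836e-11 / 3.240e-06 = 5.668e-06 m.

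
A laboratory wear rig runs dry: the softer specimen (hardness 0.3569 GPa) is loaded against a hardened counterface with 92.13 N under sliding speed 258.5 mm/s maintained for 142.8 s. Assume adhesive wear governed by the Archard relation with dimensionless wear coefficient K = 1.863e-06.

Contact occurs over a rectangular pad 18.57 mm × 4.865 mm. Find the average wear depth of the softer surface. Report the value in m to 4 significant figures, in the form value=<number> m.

Intermediate values appear rounded. All arithmetic holds full float precision, and one last rounding, at 4 significant digits.
Convert: Sliding speed v = 258.5 mm/s = 0.2585 m/s. Total distance L = v·t = 0.2585 m/s × 142.8 s = 36.91 m.
Convert: Hardness H = 0.3569 GPa = 3.569e+08 Pa.
Convert: Pad sides 18.57 mm × 4.865 mm = 0.01857 m × 0.004865 m. Contact area A = 0.01857 m × 0.004865 m = 9.034e-05 m².
As SI base values: W = 92.13 N, H = 3.569e+08 Pa, K = 1.863e-06.
Wear volume V = K·W·L/H = 1.863e-06 · 92.13 · 36.91 / 3.569e+08 = 1.775e-11 m³.
Mean wear depth h = V/A = 1.775e-11 / 9.034e-05 = 1.965e-07 m.

value=1.965e-07 m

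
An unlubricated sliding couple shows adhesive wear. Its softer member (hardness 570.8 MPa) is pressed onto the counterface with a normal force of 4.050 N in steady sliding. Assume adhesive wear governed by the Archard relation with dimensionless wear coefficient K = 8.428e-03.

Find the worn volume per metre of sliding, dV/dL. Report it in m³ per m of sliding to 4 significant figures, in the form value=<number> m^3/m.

value=5.980e-11 m^3/m

Shown intermediates are rounded; each operation maintains full precision. Rounded just once, at four significant figures.
Convert: Hardness H = 570.8 MPa = 5.708e+08 Pa.
Expressed in SI base units: W = 4.050 N, H = 5.708e+08 Pa, K = 8.428e-03.
The wear rate dV/dL = K·W/H: 8.428e-03 · 4.050 / 5.708e+08 = 5.980e-11 m³/m.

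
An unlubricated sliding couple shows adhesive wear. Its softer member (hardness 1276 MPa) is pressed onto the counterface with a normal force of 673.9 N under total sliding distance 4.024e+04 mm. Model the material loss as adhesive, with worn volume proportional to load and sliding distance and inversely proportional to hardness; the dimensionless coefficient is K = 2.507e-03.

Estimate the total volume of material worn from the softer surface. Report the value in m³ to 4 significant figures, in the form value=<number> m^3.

value=5.328e-08 m^3

All working math carries full float precision. The intermediates are shown rounded, and rounded once at the end, at four significant digits.
Convert: The distance L = 4.024e+04 mm = 40.24 m.
Convert: Hardness H = 1276 MPa = 1.276e+09 Pa.
Restated in SI base units: W = 673.9 N, H = 1.276e+09 Pa, K = 2.507e-03.
Archard volume V = K·W·L/H = 2.507e-03 · 673.9 · 40.24 / 1.276e+09 = 5.328e-08 m³.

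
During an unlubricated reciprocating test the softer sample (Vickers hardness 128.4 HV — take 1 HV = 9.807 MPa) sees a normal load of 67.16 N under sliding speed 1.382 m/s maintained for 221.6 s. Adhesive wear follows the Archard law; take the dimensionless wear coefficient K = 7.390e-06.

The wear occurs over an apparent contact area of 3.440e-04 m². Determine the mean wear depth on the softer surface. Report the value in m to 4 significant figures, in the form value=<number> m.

The computation maintains full float precision, and intermediates appear rounded — rounded once at the end to four significant digits.
Distance covered L = v·t = 1.382 m/s × 221.6 s = 306.3 m.
Hardness H = 128.4 HV × 9.807 MPa/HV = 1259 MPa = 1.259e+09 Pa.
Collected in SI base units: W = 67.16 N, H = 1.259e+09 Pa, K = 7.390e-06.
Archard volume V = K·W·L/H = 7.390e-06 · 67.16 · 306.3 / 1.259e+09 = 1.207e-10 m³.
Average depth h = V/A = 1.207e-10 / 3.440e-04 = 3.509e-07 m.

value=3.509e-07 m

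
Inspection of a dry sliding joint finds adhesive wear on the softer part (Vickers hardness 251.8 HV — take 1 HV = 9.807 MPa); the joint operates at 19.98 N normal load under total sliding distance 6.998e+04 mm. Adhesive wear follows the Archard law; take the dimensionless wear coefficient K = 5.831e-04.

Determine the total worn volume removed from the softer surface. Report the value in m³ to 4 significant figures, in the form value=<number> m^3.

Each operation carries full float precision. Intermediates are displayed rounded — rounded once at the end to four significant figures.
Sliding distance L = 6.998e+04 mm = 69.98 m.
Hardness H = 251.8 HV × 9.807 MPa/HV = 2469 MPa = 2.469e+09 Pa.
In SI base units: W = 19.98 N, H = 2.469e+09 Pa, K = 5.831e-04.
The Archard volume V = K·W·L/H = 5.831e-04 · 19.98 · 69.98 / 2.469e+09 = 3.302e-10 m³.

value=3.302e-10 m^3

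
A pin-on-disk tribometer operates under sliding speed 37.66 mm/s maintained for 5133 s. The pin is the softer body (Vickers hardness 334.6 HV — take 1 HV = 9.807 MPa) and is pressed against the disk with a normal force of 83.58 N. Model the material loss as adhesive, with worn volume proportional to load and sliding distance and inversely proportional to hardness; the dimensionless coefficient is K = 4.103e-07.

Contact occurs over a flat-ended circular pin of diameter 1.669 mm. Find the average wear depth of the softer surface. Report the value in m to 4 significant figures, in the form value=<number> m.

All working math maintains full precision; intermediates are shown rounded — rounded just once to four significant digits.
Convert: Sliding speed v = 37.66 mm/s = 0.03766 m/s. Sliding distance L = v·t = 0.03766 m/s × 5133 s = 193.3 m.
Convert: Hardness H = 334.6 HV × 9.807 MPa/HV = 3281 MPa = 3.281e+09 Pa.
Convert: Pin diameter d = 1.669 mm = 0.001669 m. Contact area A = π·d²/4 = π·(0.001669 m)²/4 = 2.188e-06 m².
As SI base values: W = 83.58 N, H = 3.281e+09 Pa, K = 4.103e-07.
The Archard volume V = K·W·L/H = 4.103e-07 · 83.58 · 193.3 / 3.281e+09 = 2.020e-12 m³.
Mean depth h = V/A = 2.020e-12 / 2.188e-06 = 9.234e-07 m.

value=9.234e-07 m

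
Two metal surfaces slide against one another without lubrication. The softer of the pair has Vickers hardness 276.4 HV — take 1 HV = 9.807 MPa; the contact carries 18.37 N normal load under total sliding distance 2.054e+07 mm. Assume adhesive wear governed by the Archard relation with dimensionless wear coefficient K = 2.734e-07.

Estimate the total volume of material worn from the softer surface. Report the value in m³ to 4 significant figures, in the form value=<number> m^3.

value=3.806e-11 m^3

The computation maintains exact precision. Intermediates are printed rounded, and one last rounding, at 4 significant figures.
Distance L = 2.054e+07 mm = 2.054e+04 m.
Hardness H = 276.4 HV × 9.807 MPa/HV = 2711 MPa = 2.711e+09 Pa.
Working in SI base units: W = 18.37 N, H = 2.711e+09 Pa, K = 2.734e-07.
Wear volume V = K·W·L/H = 2.734e-07 · 18.37 · 2.054e+04 / 2.711e+09 = 3.806e-11 m³.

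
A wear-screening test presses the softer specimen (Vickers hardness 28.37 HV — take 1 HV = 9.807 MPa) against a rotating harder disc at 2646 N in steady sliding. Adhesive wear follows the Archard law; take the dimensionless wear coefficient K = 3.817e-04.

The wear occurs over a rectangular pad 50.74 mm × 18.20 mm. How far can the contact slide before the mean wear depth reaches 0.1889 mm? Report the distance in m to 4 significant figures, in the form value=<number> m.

Intermediate values appear rounded. All working math carries exact precision, and rounded once at the end to four significant digits.
Hardness H = 28.37 HV × 9.807 MPa/HV = 278.2 MPa = 2.782e+08 Pa.
Pad sides 50.74 mm × 18.20 mm = 0.05074 m × 0.01820 m. Contact area A = 0.05074 m × 0.01820 m = 9.235e-04 m².
Depth limit h_lim = 0.1889 mm = 1.889e-04 m.
Collected in SI base units: W = 2646 N, H = 2.782e+08 Pa, K = 3.817e-04.
Limit volume V_lim = h_lim·A = 1.889e-04 · 9.235e-04 = 1.744e-07 m³.
Thus life L = V_lim·H/(K·W) = 1.744e-07 · 2.782e+08 / (3.817e-04 · 2646) = 48.05 m.

value=48.05 m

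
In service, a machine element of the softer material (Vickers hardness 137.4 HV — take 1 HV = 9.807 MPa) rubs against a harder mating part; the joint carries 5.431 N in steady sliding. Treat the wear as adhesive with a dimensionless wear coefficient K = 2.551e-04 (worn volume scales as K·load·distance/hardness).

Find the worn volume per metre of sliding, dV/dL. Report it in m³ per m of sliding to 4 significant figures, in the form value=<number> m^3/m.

Printed values are rounded — the algebra maintains full precision — a single final rounding: four significant digits.
Convert: Hardness H = 137.4 HV × 9.807 MPa/HV = 1347 MPa = 1.347e+09 Pa.
In SI base units, W = 5.431 N, H = 1.347e+09 Pa, K = 2.551e-04.
Rate of wear dV/dL = K·W/H (no L dependence): 2.551e-04 · 5.431 / 1.347e+09 = 1.028e-12 m³/m.

value=1.028e-12 m^3/m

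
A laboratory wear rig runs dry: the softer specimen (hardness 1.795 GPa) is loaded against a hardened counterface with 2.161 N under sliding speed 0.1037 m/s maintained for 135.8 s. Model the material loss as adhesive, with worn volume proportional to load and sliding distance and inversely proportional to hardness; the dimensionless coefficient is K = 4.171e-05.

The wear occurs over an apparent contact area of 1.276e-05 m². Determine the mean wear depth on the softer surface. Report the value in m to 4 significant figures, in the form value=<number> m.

Printed values are rounded. Each operation runs at full precision, and a lone final rounding: 4 significant figures.
Convert: Sliding distance L = v·t = 0.1037 m/s × 135.8 s = 14.08 m.
Convert: Hardness H = 1.795 GPa = 1.795e+09 Pa.
Collected in SI base units: W = 2.161 N, H = 1.795e+09 Pa, K = 4.171e-05.
By Archard's law, V = K·W·L/H = 4.171e-05 · 2.161 · 14.08 / 1.795e+09 = 7.071e-13 m³.
Depth of wear h = V/A = 7.071e-13 / 1.276e-05 = 5.542e-08 m.

value=5.542e-08 m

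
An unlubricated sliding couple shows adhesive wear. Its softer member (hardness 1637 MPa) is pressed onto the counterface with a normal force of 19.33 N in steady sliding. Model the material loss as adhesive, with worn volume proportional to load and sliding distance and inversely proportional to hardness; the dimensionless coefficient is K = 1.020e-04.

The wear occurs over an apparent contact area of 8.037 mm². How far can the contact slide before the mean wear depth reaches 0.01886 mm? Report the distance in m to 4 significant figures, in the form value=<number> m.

The algebra holds full precision, and intermediate values appear rounded. Rounded just once to 4 significant figures.
Hardness H = 1637 MPa = 1.637e+09 Pa.
Contact area A = 8.037 mm² = 8.037e-06 m².
Depth limit h_lim = 0.01886 mm = 1.886e-05 m.
SI base units throughout: W = 19.33 N, H = 1.637e+09 Pa, K = 1.020e-04.
Volume at the limit: V_lim = h_lim·A = 1.886e-05 · 8.037e-06 = 1.516e-10 m³.
Inverting, life L = V_lim·H/(K·W) = 1.516e-10 · 1.637e+09 / (1.020e-04 · 19.33) = 125.8 m.

value=125.8 m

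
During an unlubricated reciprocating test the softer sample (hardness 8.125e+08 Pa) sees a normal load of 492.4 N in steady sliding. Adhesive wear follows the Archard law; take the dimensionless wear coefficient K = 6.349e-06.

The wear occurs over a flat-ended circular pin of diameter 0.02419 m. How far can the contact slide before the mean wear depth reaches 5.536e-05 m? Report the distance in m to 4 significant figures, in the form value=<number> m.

value=6612 m

Printed values are rounded — all working math runs at exact precision. Rounded once at the end: 4 significant figures.
Convert: Contact area A = π·d²/4 = π·(0.02419 m)²/4 = 4.596e-04 m².
Expressed in SI base units: W = 492.4 N, H = 8.125e+08 Pa, K = 6.349e-06.
At the depth limit, V_lim = h_lim·A = 5.536e-05 · 4.596e-04 = 2.544e-08 m³.
Sliding life L = V_lim·H/(K·W) = 2.544e-08 · 8.125e+08 / (6.349e-06 · 492.4) = 6612 m.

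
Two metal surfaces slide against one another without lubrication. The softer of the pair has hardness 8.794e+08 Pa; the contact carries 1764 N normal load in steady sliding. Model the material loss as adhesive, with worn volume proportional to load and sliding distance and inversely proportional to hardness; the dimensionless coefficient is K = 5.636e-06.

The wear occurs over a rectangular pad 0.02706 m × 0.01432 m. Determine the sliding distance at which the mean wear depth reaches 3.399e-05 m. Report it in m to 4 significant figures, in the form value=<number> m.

Intermediates are shown rounded — every step maintains exact precision. Rounded just once: four significant figures.
Convert: Contact area A = 0.02706 m × 0.01432 m = 3.875e-04 m².
Working in SI base units: W = 1764 N, H = 8.794e+08 Pa, K = 5.636e-06.
At the depth limit, V_lim = h_lim·A = 3.399e-05 · 3.875e-04 = 1.317e-08 m³.
So the life L = V_lim·H/(K·W) = 1.317e-08 · 8.794e+08 / (5.636e-06 · 1764) = 1165 m.

value=1165 m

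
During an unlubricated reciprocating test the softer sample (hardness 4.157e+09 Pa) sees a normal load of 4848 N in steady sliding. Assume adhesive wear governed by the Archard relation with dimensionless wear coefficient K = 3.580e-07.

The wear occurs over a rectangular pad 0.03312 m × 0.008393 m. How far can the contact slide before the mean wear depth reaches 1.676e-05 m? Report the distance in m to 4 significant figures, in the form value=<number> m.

value=1.116e+04 m

Intermediates are shown rounded; the algebra maintains full float precision; rounded just once to 4 significant digits.
Contact area A = 0.03312 m × 0.008393 m = 2.780e-04 m².
In SI base units, W = 4848 N, H = 4.157e+09 Pa, K = 3.580e-07.
Volume at the limit: V_lim = h_lim·A = 1.676e-05 · 2.780e-04 = 4.659e-09 m³.
Inverting, life L = V_lim·H/(K·W) = 4.659e-09 · 4.157e+09 / (3.580e-07 · 4848) = 1.116e+04 m.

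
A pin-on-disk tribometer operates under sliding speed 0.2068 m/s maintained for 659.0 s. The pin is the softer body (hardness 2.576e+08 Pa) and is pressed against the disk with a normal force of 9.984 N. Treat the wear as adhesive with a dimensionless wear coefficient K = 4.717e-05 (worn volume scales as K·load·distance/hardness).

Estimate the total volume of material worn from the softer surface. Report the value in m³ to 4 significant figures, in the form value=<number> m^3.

value=2.491e-10 m^3

Quoted intermediates are rounded. All arithmetic runs at full precision; a single final rounding: 4 significant digits.
Path length L = v·t = 0.2068 m/s × 659.0 s = 136.3 m.
In SI base units, W = 9.984 N, H = 2.576e+08 Pa, K = 4.717e-05.
Worn volume V = K·W·L/H = 4.717e-05 · 9.984 · 136.3 / 2.576e+08 = 2.491e-10 m³.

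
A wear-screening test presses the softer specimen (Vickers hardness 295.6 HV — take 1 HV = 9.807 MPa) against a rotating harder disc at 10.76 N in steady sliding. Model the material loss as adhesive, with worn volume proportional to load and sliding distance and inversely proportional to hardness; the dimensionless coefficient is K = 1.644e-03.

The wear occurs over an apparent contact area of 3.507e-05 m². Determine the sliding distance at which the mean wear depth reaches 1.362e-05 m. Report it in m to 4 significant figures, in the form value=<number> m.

value=78.28 m

Intermediates appear rounded. All working math carries exact precision. Rounded just once: four significant digits.
Convert: Hardness H = 295.6 HV × 9.807 MPa/HV = 2899 MPa = 2.899e+09 Pa.
Restated in SI base units: W = 10.76 N, H = 2.899e+09 Pa, K = 1.644e-03.
Volume at the limit: V_lim = h_lim·A = 1.362e-05 · 3.507e-05 = 4.777e-10 m³.
Thus life L = V_lim·H/(K·W) = 4.777e-10 · 2.899e+09 / (1.644e-03 · 10.76) = 78.28 m.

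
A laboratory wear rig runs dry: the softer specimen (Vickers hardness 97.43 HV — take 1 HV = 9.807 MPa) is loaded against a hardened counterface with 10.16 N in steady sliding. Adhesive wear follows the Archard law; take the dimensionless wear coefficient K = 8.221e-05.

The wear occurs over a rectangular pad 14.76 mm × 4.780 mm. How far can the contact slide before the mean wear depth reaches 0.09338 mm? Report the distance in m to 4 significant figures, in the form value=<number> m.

value=7537 m

All arithmetic runs at full precision, and intermediate values are shown rounded, and rounded just once, at four significant figures.
Convert: Hardness H = 97.43 HV × 9.807 MPa/HV = 955.5 MPa = 9.555e+08 Pa.
Convert: Pad sides 14.76 mm × 4.780 mm = 0.01476 m × 0.004780 m. Contact area A = 0.01476 m × 0.004780 m = 7.055e-05 m².
Convert: Depth limit h_lim = 0.09338 mm = 9.338e-05 m.
Collected in SI base units: W = 10.16 N, H = 9.555e+08 Pa, K = 8.221e-05.
Allowed volume V_lim = h_lim·A = 9.338e-05 · 7.055e-05 = 6.588e-09 m³.
So the life L = V_lim·H/(K·W) = 6.588e-09 · 9.555e+08 / (8.221e-05 · 10.16) = 7537 m.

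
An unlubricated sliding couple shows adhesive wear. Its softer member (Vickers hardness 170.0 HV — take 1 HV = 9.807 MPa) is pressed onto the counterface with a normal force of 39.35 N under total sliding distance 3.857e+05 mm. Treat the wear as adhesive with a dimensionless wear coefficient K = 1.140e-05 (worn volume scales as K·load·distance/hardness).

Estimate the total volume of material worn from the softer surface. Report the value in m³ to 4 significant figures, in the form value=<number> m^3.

Shown intermediates are rounded. All working math keeps full float precision; rounded just once to 4 significant figures.
Convert: Sliding distance L = 3.857e+05 mm = 385.7 m.
Convert: Hardness H = 170.0 HV × 9.807 MPa/HV = 1667 MPa = 1.667e+09 Pa.
Expressed in SI base units: W = 39.35 N, H = 1.667e+09 Pa, K = 1.140e-05.
Volume removed: V = K·W·L/H = 1.140e-05 · 39.35 · 385.7 / 1.667e+09 = 1.038e-10 m³.

value=1.038e-10 m^3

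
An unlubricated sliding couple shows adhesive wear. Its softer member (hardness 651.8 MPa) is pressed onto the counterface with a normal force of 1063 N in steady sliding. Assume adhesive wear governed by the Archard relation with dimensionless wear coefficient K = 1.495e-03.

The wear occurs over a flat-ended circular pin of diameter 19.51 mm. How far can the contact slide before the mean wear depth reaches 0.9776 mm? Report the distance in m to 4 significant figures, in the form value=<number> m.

The intermediates are displayed rounded; all working math carries exact precision, and one last rounding: 4 significant digits.
Convert: Hardness H = 651.8 MPa = 6.518e+08 Pa.
Convert: Pin diameter d = 19.51 mm = 0.01951 m. Contact area A = π·d²/4 = π·(0.01951 m)²/4 = 2.990e-04 m².
Convert: Depth limit h_lim = 0.9776 mm = 9.776e-04 m.
As SI base values: W = 1063 N, H = 6.518e+08 Pa, K = 1.495e-03.
Wearable volume V_lim = h_lim·A = 9.776e-04 · 2.990e-04 = 2.923e-07 m³.
Inverting, life L = V_lim·H/(K·W) = 2.923e-07 · 6.518e+08 / (1.495e-03 · 1063) = 119.9 m.

value=119.9 m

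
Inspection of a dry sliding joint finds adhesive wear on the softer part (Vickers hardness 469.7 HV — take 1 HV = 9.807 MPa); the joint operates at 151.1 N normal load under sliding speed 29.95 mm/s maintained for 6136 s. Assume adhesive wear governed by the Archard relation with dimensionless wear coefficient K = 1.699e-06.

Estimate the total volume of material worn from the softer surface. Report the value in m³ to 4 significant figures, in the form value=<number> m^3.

value=1.024e-11 m^3

Intermediates are displayed rounded; all arithmetic keeps full precision; one final rounding: four significant digits.
Convert: Sliding speed v = 29.95 mm/s = 0.02995 m/s. Distance L = v·t = 0.02995 m/s × 6136 s = 183.8 m.
Convert: Hardness H = 469.7 HV × 9.807 MPa/HV = 4606 MPa = 4.606e+09 Pa.
In SI base units, W = 151.1 N, H = 4.606e+09 Pa, K = 1.699e-06.
Archard volume V = K·W·L/H = 1.699e-06 · 151.1 · 183.8 / 4.606e+09 = 1.024e-11 m³.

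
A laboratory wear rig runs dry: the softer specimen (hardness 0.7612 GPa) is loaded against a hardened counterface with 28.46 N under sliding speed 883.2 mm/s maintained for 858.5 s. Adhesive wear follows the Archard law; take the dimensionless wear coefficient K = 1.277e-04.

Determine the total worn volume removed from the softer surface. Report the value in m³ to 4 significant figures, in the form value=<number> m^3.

value=3.620e-09 m^3

Intermediates appear rounded. The computation keeps full precision. Rounded just once, at 4 significant figures.
Sliding speed v = 883.2 mm/s = 0.8832 m/s. Path length L = v·t = 0.8832 m/s × 858.5 s = 758.2 m.
Hardness H = 0.7612 GPa = 7.612e+08 Pa.
Collected in SI base units: W = 28.46 N, H = 7.612e+08 Pa, K = 1.277e-04.
Archard volume V = K·W·L/H = 1.277e-04 · 28.46 · 758.2 / 7.612e+08 = 3.620e-09 m³.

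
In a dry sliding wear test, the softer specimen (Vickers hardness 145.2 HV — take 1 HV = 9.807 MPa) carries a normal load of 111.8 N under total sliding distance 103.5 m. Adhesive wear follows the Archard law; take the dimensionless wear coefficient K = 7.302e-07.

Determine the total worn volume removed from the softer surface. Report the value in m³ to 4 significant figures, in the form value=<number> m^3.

value=5.934e-12 m^3

Intermediate values are displayed rounded. Every step maintains exact precision, and rounded once at the end to 4 significant digits.
Hardness H = 145.2 HV × 9.807 MPa/HV = 1424 MPa = 1.424e+09 Pa.
Collected in SI base units: W = 111.8 N, H = 1.424e+09 Pa, K = 7.302e-07.
Archard relation: V = K·W·L/H = 7.302e-07 · 111.8 · 103.5 / 1.424e+09 = 5.934e-12 m³.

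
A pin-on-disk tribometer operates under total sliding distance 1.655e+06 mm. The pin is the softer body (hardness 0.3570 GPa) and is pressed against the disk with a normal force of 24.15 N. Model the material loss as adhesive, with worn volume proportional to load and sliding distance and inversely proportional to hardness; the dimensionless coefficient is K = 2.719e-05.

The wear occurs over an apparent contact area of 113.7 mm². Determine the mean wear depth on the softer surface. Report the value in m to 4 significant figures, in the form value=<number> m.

value=2.677e-05 m

All arithmetic carries exact precision, and the intermediates appear rounded — rounded just once to four significant digits.
Convert: The distance L = 1.655e+06 mm = 1655 m.
Convert: Hardness H = 0.3570 GPa = 3.570e+08 Pa.
Convert: Contact area A = 113.7 mm² = 1.137e-04 m².
Collected in SI base units: W = 24.15 N, H = 3.570e+08 Pa, K = 2.719e-05.
Archard relation: V = K·W·L/H = 2.719e-05 · 24.15 · 1655 / 3.570e+08 = 3.044e-09 m³.
Mean depth h = V/A = 3.044e-09 / 1.137e-04 = 2.677e-05 m.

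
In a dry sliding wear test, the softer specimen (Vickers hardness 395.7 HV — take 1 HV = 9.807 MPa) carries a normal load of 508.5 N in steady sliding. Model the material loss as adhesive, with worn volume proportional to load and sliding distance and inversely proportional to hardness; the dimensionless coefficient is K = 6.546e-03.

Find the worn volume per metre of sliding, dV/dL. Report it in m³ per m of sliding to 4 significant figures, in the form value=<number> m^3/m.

The computation carries exact precision. The intermediates appear rounded — rounded just once to four significant figures.
Hardness H = 395.7 HV × 9.807 MPa/HV = 3881 MPa = 3.881e+09 Pa.
In SI base units: W = 508.5 N, H = 3.881e+09 Pa, K = 6.546e-03.
Volumetric rate dV/dL = K·W/H — distance-free: 6.546e-03 · 508.5 / 3.881e+09 = 8.578e-10 m³/m.

value=8.578e-10 m^3/m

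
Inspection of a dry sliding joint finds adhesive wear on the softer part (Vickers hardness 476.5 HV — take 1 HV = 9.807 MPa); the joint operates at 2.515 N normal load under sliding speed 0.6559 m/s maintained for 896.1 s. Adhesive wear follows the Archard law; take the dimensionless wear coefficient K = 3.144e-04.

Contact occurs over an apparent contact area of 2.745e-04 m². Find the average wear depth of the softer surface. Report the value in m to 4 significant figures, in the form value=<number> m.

value=3.623e-07 m

All arithmetic runs at full precision — intermediate values are printed rounded. Rounded just once, at four significant digits.
Convert: Path length L = v·t = 0.6559 m/s × 896.1 s = 587.8 m.
Convert: Hardness H = 476.5 HV × 9.807 MPa/HV = 4673 MPa = 4.673e+09 Pa.
In SI base units: W = 2.515 N, H = 4.673e+09 Pa, K = 3.144e-04.
The Archard volume V = K·W·L/H = 3.144e-04 · 2.515 · 587.8 / 4.673e+09 = 9.945e-11 m³.
Average depth h = V/A = 9.945e-11 / 2.745e-04 = 3.623e-07 m.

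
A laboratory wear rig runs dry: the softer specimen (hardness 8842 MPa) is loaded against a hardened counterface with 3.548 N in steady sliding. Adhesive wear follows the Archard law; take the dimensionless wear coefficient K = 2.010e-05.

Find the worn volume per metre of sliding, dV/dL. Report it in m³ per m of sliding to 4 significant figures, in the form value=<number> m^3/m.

The computation holds full float precision; shown intermediates are rounded; rounded once at the end: 4 significant figures.
Convert: Hardness H = 8842 MPa = 8.842e+09 Pa.
In SI base units: W = 3.548 N, H = 8.842e+09 Pa, K = 2.010e-05.
Volumetric rate dV/dL = K·W/H, per unit distance: 2.010e-05 · 3.548 / 8.842e+09 = 8.065e-15 m³/m.

value=8.065e-15 m^3/m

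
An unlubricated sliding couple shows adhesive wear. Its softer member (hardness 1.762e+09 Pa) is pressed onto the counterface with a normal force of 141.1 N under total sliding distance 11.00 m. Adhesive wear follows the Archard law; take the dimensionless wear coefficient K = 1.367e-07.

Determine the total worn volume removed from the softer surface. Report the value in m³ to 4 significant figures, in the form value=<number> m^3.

value=1.204e-13 m^3

Intermediates appear rounded. All arithmetic maintains full precision — a single final rounding to four significant figures.
SI base units throughout: W = 141.1 N, H = 1.762e+09 Pa, K = 1.367e-07.
Worn volume V = K·W·L/H = 1.367e-07 · 141.1 · 11.00 / 1.762e+09 = 1.204e-13 m³.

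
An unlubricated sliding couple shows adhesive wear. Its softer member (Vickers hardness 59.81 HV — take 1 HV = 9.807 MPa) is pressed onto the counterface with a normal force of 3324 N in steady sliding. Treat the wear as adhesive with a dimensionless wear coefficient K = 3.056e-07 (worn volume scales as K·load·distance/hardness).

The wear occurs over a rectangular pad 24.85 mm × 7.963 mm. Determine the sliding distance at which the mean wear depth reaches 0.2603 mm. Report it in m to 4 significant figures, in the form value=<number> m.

value=2.974e+04 m

Quoted intermediates are rounded — the computation keeps exact precision. Rounded just once, at 4 significant figures.
Convert: Hardness H = 59.81 HV × 9.807 MPa/HV = 586.6 MPa = 5.866e+08 Pa.
Convert: Pad sides 24.85 mm × 7.963 mm = 0.02485 m × 0.007963 m. Contact area A = 0.02485 m × 0.007963 m = 1.979e-04 m².
Convert: Depth limit h_lim = 0.2603 mm = 2.603e-04 m.
Expressed in SI base units: W = 3324 N, H = 5.866e+08 Pa, K = 3.056e-07.
Wearable volume V_lim = h_lim·A = 2.603e-04 · 1.979e-04 = 5.151e-08 m³.
Sliding life L = V_lim·H/(K·W) = 5.151e-08 · 5.866e+08 / (3.056e-07 · 3324) = 2.974e+04 m.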